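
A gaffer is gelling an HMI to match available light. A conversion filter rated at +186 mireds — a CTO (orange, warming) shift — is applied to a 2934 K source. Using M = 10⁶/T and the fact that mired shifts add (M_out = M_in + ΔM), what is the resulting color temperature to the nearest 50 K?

M_in = 10⁶/2934 = 340.83 mireds.
M_out = 340.83 + (+186) = 526.83 mireds.
T_out = 10⁶/526.83 = 1898.1 K → 1900 K.

1900 K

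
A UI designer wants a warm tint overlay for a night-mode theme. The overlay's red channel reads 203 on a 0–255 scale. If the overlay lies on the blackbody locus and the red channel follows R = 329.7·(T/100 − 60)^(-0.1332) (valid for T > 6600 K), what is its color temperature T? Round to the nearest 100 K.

(t − 60)^(-0.1332) = 203/329.7 = 0.61571.
t − 60 = 0.61571^(1/-0.1332) = 0.61571^(-7.508) = 38.129, so t = 98.129.
T = 100·t = 9813 K → 9800 K to the nearest 100 K.

9800 K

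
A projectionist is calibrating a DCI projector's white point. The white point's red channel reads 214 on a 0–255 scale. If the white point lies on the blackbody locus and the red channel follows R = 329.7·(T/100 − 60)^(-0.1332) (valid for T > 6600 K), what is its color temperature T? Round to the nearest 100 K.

8600 K

(t − 60)^(-0.1332) = 214/329.7 = 0.64907.
t − 60 = 0.64907^(1/-0.1332) = 0.64907^(-7.508) = 25.657, so t = 85.657.
T = 100·t = 8566 K → 8600 K to the nearest 100 K.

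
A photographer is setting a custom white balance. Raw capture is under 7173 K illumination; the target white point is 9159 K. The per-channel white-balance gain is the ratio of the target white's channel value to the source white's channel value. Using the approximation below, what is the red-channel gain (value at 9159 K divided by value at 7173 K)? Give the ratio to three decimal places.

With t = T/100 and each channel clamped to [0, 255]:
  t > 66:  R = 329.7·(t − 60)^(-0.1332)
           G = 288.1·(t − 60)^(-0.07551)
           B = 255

0.876

At 7173 K (t = 71.73):
  R = 329.7·(71.73 − 60)^(-0.1332) = 329.7·11.73^(-0.1332) = 329.7·0.72039 = 237.514.
At 9159 K (t = 91.59):
  R = 329.7·(91.59 − 60)^(-0.1332) = 329.7·31.59^(-0.1332) = 329.7·0.63134 = 208.151.
Gain = 208.151 / 237.514 = 0.8764 → 0.876.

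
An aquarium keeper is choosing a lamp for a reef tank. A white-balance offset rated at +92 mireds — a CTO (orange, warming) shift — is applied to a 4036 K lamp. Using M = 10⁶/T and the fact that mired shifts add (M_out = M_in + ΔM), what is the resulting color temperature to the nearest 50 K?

2950 K

M_in = 10⁶/4036 = 247.77 mireds.
M_out = 247.77 + (+92) = 339.77 mireds.
T_out = 10⁶/339.77 = 2943.2 K → 2950 K.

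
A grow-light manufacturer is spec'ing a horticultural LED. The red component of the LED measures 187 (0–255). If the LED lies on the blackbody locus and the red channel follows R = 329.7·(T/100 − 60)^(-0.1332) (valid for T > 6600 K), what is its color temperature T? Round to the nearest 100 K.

13100 K

(t − 60)^(-0.1332) = 187/329.7 = 0.56718.
t − 60 = 0.56718^(1/-0.1332) = 0.56718^(-7.508) = 70.620, so t = 130.620.
T = 100·t = 13062 K → 13100 K to the nearest 100 K.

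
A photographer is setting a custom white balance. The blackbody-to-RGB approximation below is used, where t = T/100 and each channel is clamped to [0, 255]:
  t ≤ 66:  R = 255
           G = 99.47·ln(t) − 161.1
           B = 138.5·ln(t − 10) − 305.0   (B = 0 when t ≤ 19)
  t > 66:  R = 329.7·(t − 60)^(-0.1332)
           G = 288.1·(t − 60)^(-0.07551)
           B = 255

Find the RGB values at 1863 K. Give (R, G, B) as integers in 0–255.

t = 1863/100 = 18.63; the t ≤ 66 branch applies.
R = 255 by definition for t ≤ 66.
G = 99.47·ln 18.63 − 161.1 = 99.47·2.9248 − 161.1 = 129.827.
t = 18.63 ≤ 19, so B = 0.
Rounded: (255, 130, 0).

(255, 130, 0)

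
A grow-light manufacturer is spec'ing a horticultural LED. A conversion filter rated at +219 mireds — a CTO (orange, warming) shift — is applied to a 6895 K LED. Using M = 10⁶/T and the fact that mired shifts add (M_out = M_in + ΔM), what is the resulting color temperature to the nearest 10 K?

2750 K

M_in = 10⁶/6895 = 145.03 mireds.
M_out = 145.03 + (+219) = 364.03 mireds.
T_out = 10⁶/364.03 = 2747.0 K → 2750 K.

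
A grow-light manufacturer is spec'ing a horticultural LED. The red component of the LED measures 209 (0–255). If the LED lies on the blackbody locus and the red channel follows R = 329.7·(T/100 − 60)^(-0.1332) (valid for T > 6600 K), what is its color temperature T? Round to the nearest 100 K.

(t − 60)^(-0.1332) = 209/329.7 = 0.63391.
t − 60 = 0.63391^(1/-0.1332) = 0.63391^(-7.508) = 30.639, so t = 90.639.
T = 100·t = 9064 K → 9100 K to the nearest 100 K.

9100 K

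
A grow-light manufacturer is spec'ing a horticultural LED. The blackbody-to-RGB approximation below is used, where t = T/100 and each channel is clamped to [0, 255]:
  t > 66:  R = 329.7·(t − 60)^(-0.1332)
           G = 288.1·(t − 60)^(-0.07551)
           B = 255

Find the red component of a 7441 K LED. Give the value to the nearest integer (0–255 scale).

t = 7441/100 = 74.41; the t > 66 branch applies.
R = 329.7·(74.41 − 60)^(-0.1332) = 329.7·14.41^(-0.1332) = 329.7·0.70092 = 231.092.
Rounded: 231.

231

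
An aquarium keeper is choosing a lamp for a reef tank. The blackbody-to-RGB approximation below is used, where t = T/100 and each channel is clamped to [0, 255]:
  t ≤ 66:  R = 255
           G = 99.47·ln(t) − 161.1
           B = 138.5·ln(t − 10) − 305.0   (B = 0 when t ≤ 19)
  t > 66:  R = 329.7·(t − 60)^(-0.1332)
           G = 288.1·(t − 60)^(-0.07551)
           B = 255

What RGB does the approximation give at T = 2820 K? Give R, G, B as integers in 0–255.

t = 2820/100 = 28.2; the t ≤ 66 branch applies.
R = 255 by definition for t ≤ 66.
G = 99.47·ln 28.2 − 161.1 = 99.47·3.3393 − 161.1 = 171.062.
B = 138.5·ln(28.2 − 10) − 305.0 = 138.5·ln 18.2 − 305.0 = 138.5·2.9014 − 305.0 = 96.847.
Rounded: (255, 171, 97).

R=255, G=171, B=97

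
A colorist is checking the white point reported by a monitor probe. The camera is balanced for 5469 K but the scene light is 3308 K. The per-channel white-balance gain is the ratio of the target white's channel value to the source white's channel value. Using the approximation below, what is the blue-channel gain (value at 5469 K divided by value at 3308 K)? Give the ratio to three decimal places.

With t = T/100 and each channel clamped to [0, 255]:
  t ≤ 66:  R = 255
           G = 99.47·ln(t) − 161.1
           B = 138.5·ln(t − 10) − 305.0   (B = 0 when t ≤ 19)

At 3308 K (t = 33.08):
  B = 138.5·ln(33.08 − 10) − 305.0 = 138.5·ln 23.08 − 305.0 = 138.5·3.1390 − 305.0 = 129.747.
At 5469 K (t = 54.69):
  B = 138.5·ln(54.69 − 10) − 305.0 = 138.5·ln 44.69 − 305.0 = 138.5·3.7997 − 305.0 = 221.265.
Gain = 221.265 / 129.747 = 1.7054 → 1.705.

1.705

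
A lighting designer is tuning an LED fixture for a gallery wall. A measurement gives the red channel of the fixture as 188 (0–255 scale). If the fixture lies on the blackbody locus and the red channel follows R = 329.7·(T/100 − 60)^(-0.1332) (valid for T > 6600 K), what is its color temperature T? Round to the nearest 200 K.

(t − 60)^(-0.1332) = 188/329.7 = 0.57022.
t − 60 = 0.57022^(1/-0.1332) = 0.57022^(-7.508) = 67.848, so t = 127.848.
T = 100·t = 12785 K → 12800 K to the nearest 200 K.

12800 K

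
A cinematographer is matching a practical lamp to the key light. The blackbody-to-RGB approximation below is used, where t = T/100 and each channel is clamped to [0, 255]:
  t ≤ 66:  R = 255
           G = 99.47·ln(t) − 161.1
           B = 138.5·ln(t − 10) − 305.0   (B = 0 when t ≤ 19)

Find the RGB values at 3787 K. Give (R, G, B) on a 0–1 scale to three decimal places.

t = 3787/100 = 37.87; the t ≤ 66 branch applies.
R = 255 by definition for t ≤ 66.
G = 99.47·ln 37.87 − 161.1 = 99.47·3.6342 − 161.1 = 200.390.
B = 138.5·ln(37.87 − 10) − 305.0 = 138.5·ln 27.87 − 305.0 = 138.5·3.3276 − 305.0 = 155.866.
Dividing each by 255: (1.0000, 0.7858, 0.6112) → (1.000, 0.786, 0.611).

(1.000, 0.786, 0.611)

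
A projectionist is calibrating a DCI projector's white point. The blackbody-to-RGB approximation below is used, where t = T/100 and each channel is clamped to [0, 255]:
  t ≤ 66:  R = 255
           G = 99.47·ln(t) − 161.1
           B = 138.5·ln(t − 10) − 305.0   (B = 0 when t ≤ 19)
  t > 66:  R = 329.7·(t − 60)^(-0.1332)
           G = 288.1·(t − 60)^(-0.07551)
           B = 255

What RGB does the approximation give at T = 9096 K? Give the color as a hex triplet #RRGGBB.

#D1DEFF

t = 9096/100 = 90.96; the t > 66 branch applies.
R = 329.7·(90.96 − 60)^(-0.1332) = 329.7·30.96^(-0.1332) = 329.7·0.63303 = 208.710.
G = 288.1·(90.96 − 60)^(-0.07551) = 288.1·30.96^(-0.07551) = 288.1·0.77167 = 222.317.
B = 255 by definition for t > 66.
Rounded: (209, 222, 255).
In hex: #D1DEFF.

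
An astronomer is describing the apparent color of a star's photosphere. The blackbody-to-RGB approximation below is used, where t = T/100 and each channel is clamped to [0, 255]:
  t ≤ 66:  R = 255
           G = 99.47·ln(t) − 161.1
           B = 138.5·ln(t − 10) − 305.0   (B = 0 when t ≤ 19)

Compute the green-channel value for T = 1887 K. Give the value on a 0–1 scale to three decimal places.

0.514

t = 1887/100 = 18.87; the t ≤ 66 branch applies.
G = 99.47·ln 18.87 − 161.1 = 99.47·2.9376 − 161.1 = 131.100.
On a 0–1 scale: 131.100/255 = 0.5141 → 0.514.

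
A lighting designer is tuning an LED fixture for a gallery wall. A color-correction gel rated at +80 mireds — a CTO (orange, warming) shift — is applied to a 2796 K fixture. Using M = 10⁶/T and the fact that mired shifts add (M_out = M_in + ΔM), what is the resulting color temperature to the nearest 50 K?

M_in = 10⁶/2796 = 357.65 mireds.
M_out = 357.65 + (+80) = 437.65 mireds.
T_out = 10⁶/437.65 = 2284.9 K → 2300 K.

2300 K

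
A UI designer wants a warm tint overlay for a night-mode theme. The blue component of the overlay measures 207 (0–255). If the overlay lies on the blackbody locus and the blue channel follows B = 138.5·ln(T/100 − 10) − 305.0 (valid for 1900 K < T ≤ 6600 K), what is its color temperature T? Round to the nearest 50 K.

ln(t − 10) = (207 + 305.0) / 138.5 = 3.6968.
t − 10 = e^3.6968 = 40.316, so t = 50.316.
T = 100·t = 5032 K → 5050 K to the nearest 50 K.

5050 K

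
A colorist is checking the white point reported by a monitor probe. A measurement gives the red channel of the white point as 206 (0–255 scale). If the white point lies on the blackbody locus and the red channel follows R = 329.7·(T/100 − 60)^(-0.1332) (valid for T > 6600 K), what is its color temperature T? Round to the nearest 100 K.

9400 K

(t − 60)^(-0.1332) = 206/329.7 = 0.62481.
t − 60 = 0.62481^(1/-0.1332) = 0.62481^(-7.508) = 34.152, so t = 94.152.
T = 100·t = 9415 K → 9400 K to the nearest 100 K.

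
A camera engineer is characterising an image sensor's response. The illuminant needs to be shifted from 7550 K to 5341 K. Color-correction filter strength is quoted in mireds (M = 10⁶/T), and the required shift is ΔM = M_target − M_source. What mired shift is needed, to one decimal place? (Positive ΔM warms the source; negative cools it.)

+54.8 mireds

M_source = 10⁶/7550 = 132.450; M_target = 10⁶/5341 = 187.231.
ΔM = 187.231 − 132.450 = 54.781 → +54.8 mireds, a warming shift.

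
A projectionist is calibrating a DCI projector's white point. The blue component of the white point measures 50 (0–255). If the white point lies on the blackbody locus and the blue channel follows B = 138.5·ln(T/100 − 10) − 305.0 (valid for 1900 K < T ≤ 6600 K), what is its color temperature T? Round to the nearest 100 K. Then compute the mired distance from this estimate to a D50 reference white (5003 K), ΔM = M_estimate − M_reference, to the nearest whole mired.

ln(t − 10) = (50 + 305.0) / 138.5 = 2.5632.
t − 10 = e^2.5632 = 12.977, so t = 22.977.
T = 100·t = 2298 K → 2300 K to the nearest 100 K.
M_estimate = 10⁶/2300 = 434.78; M_reference = 10⁶/5003 = 199.88.
ΔM = 434.78 − 199.88 = 234.90 → +235 mireds.

+235 mireds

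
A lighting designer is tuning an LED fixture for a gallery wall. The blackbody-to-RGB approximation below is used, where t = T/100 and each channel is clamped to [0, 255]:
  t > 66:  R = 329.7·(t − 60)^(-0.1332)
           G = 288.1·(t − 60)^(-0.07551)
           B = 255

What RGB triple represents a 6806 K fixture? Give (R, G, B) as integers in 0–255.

(250, 246, 255)

t = 6806/100 = 68.06; the t > 66 branch applies.
R = 329.7·(68.06 − 60)^(-0.1332) = 329.7·8.06^(-0.1332) = 329.7·0.75731 = 249.687.
G = 288.1·(68.06 − 60)^(-0.07551) = 288.1·8.06^(-0.07551) = 288.1·0.85421 = 246.097.
B = 255 by definition for t > 66.
Rounded: (250, 246, 255).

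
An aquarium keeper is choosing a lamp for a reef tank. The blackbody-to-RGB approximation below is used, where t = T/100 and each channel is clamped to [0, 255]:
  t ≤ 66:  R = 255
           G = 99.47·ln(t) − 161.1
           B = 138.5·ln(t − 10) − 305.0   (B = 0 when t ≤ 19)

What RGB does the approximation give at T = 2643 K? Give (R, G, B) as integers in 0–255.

t = 2643/100 = 26.43; the t ≤ 66 branch applies.
R = 255 by definition for t ≤ 66.
G = 99.47·ln 26.43 − 161.1 = 99.47·3.2745 − 161.1 = 164.614.
B = 138.5·ln(26.43 − 10) − 305.0 = 138.5·ln 16.43 − 305.0 = 138.5·2.7991 − 305.0 = 82.677.
Rounded: (255, 165, 83).

(255, 165, 83)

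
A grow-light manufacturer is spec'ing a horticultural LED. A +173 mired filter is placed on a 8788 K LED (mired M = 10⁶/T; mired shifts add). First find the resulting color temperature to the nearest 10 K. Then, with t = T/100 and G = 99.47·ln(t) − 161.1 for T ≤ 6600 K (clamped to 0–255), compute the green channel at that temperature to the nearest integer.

192

M_in = 10⁶/8788 = 113.79; M_out = 113.79 + (+173) = 286.79.
T_out = 10⁶/286.79 = 3486.9 K → 3490 K; t = 34.9.
G = 99.47·ln 34.9 − 161.1 = 99.47·3.5525 − 161.1 = 192.266.
Rounded: 192.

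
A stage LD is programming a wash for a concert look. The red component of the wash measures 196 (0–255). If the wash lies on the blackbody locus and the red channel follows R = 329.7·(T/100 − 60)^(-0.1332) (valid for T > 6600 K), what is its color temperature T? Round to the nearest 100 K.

11000 K

(t − 60)^(-0.1332) = 196/329.7 = 0.59448.
t − 60 = 0.59448^(1/-0.1332) = 0.59448^(-7.508) = 49.621, so t = 109.621.
T = 100·t = 10962 K → 11000 K to the nearest 100 K.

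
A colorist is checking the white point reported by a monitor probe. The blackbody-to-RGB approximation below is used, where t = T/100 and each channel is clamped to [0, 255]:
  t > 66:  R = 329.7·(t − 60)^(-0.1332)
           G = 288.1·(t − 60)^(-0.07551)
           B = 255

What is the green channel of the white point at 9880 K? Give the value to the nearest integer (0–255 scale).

219

t = 9880/100 = 98.8; the t > 66 branch applies.
G = 288.1·(98.8 − 60)^(-0.07551) = 288.1·38.8^(-0.07551) = 288.1·0.75863 = 218.560.
Rounded: 219.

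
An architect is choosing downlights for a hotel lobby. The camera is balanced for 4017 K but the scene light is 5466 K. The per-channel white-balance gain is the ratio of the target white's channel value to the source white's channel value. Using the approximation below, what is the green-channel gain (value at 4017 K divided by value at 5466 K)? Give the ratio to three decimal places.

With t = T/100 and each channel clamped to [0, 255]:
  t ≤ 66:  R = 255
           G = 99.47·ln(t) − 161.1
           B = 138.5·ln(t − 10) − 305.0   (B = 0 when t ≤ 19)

0.871

At 5466 K (t = 54.66):
  G = 99.47·ln 54.66 − 161.1 = 99.47·4.0011 − 161.1 = 236.893.
At 4017 K (t = 40.17):
  G = 99.47·ln 40.17 − 161.1 = 99.47·3.6931 − 161.1 = 206.255.
Gain = 206.255 / 236.893 = 0.8707 → 0.871.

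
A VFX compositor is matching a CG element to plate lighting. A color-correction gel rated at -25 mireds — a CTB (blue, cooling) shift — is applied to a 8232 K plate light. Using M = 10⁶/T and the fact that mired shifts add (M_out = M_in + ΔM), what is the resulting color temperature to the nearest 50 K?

10350 K

M_in = 10⁶/8232 = 121.48 mireds.
M_out = 121.48 + (-25) = 96.48 mireds.
T_out = 10⁶/96.48 = 10365.1 K → 10350 K.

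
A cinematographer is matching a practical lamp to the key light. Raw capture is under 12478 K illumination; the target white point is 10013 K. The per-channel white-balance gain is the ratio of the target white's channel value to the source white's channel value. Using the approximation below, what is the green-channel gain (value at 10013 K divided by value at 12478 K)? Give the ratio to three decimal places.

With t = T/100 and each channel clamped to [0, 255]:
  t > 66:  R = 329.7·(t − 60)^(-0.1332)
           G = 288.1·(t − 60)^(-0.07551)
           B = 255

At 12478 K (t = 124.78):
  G = 288.1·(124.78 − 60)^(-0.07551) = 288.1·64.78^(-0.07551) = 288.1·0.72982 = 210.262.
At 10013 K (t = 100.13):
  G = 288.1·(100.13 − 60)^(-0.07551) = 288.1·40.13^(-0.07551) = 288.1·0.75670 = 218.004.
Gain = 218.004 / 210.262 = 1.0368 → 1.037.

1.037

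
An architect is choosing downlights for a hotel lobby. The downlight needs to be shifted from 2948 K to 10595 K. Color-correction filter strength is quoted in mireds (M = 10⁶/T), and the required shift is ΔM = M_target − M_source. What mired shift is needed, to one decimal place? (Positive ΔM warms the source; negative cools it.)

-244.8 mireds

M_source = 10⁶/2948 = 339.213; M_target = 10⁶/10595 = 94.384.
ΔM = 94.384 − 339.213 = -244.829 → -244.8 mireds, a cooling shift.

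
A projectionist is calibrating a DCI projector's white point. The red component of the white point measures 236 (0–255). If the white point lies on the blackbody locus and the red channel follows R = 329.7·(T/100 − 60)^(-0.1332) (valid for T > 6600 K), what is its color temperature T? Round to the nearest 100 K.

(t − 60)^(-0.1332) = 236/329.7 = 0.71580.
t − 60 = 0.71580^(1/-0.1332) = 0.71580^(-7.508) = 12.307, so t = 72.307.
T = 100·t = 7231 K → 7200 K to the nearest 100 K.

7200 K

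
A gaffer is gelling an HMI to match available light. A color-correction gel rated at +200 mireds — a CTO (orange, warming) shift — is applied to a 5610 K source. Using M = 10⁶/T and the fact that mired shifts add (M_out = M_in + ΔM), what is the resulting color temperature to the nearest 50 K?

2650 K

M_in = 10⁶/5610 = 178.25 mireds.
M_out = 178.25 + (+200) = 378.25 mireds.
T_out = 10⁶/378.25 = 2643.7 K → 2650 K.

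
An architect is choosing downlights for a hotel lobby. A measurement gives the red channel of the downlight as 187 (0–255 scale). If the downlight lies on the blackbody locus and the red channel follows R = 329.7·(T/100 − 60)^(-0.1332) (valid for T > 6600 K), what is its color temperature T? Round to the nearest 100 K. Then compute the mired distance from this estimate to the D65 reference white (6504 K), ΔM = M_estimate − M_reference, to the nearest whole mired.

(t − 60)^(-0.1332) = 187/329.7 = 0.56718.
t − 60 = 0.56718^(1/-0.1332) = 0.56718^(-7.508) = 70.620, so t = 130.620.
T = 100·t = 13062 K → 13100 K to the nearest 100 K.
M_estimate = 10⁶/13100 = 76.34; M_reference = 10⁶/6504 = 153.75.
ΔM = 76.34 − 153.75 = -77.42 → -77 mireds.

-77 mireds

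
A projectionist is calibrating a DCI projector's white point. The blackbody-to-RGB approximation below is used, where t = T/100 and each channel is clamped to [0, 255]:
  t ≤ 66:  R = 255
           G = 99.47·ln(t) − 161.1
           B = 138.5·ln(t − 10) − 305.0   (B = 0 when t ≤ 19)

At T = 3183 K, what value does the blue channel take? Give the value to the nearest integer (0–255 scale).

122

t = 3183/100 = 31.83; the t ≤ 66 branch applies.
B = 138.5·ln(31.83 − 10) − 305.0 = 138.5·ln 21.83 − 305.0 = 138.5·3.0833 − 305.0 = 122.035.
Rounded: 122.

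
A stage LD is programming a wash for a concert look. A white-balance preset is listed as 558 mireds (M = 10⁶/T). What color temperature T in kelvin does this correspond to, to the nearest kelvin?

T = 10⁶ / 558 = 1792.11 K → 1792 K.

1792 K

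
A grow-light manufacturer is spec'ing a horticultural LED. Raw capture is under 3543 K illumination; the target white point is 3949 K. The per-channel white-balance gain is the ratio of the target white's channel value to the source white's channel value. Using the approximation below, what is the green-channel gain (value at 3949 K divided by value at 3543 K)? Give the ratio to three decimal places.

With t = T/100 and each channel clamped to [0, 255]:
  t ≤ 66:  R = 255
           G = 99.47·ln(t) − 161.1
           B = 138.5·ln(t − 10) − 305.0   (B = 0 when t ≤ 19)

At 3543 K (t = 35.43):
  G = 99.47·ln 35.43 − 161.1 = 99.47·3.5676 − 161.1 = 193.765.
At 3949 K (t = 39.49):
  G = 99.47·ln 39.49 − 161.1 = 99.47·3.6760 − 161.1 = 204.556.
Gain = 204.556 / 193.765 = 1.0557 → 1.056.

1.056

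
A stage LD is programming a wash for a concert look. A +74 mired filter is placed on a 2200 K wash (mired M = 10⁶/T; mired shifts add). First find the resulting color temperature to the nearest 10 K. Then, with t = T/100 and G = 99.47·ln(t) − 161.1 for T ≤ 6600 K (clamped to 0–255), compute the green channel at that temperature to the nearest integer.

M_in = 10⁶/2200 = 454.55; M_out = 454.55 + (+74) = 528.55.
T_out = 10⁶/528.55 = 1892.0 K → 1890 K; t = 18.9.
G = 99.47·ln 18.9 − 161.1 = 99.47·2.9392 − 161.1 = 131.258.
Rounded: 131.

131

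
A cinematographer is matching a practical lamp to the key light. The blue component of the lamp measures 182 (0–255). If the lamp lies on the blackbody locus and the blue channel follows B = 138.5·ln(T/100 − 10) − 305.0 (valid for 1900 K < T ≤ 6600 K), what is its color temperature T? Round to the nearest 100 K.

ln(t − 10) = (182 + 305.0) / 138.5 = 3.5162.
t − 10 = e^3.5162 = 33.658, so t = 43.658.
T = 100·t = 4366 K → 4400 K to the nearest 100 K.

4400 K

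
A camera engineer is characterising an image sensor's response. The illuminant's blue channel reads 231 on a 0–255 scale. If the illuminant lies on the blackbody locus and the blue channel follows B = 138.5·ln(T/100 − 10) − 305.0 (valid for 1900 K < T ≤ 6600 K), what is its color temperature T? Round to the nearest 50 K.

ln(t − 10) = (231 + 305.0) / 138.5 = 3.8700.
t − 10 = e^3.8700 = 47.944, so t = 57.944.
T = 100·t = 5794 K → 5800 K to the nearest 50 K.

5800 K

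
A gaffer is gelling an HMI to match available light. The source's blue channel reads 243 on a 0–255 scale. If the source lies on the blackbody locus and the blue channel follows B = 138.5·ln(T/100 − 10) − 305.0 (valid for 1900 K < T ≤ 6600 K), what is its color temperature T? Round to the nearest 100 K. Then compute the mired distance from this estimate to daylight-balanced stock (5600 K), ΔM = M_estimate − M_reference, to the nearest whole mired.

ln(t − 10) = (243 + 305.0) / 138.5 = 3.9567.
t − 10 = e^3.9567 = 52.283, so t = 62.283.
T = 100·t = 6228 K → 6200 K to the nearest 100 K.
M_estimate = 10⁶/6200 = 161.29; M_reference = 10⁶/5600 = 178.57.
ΔM = 161.29 − 178.57 = -17.28 → -17 mireds.

-17 mireds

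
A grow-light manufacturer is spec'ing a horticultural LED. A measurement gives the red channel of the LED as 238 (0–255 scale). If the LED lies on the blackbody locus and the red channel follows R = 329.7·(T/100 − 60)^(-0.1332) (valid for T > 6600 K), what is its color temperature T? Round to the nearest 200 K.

(t − 60)^(-0.1332) = 238/329.7 = 0.72187.
t − 60 = 0.72187^(1/-0.1332) = 0.72187^(-7.508) = 11.551, so t = 71.551.
T = 100·t = 7155 K → 7200 K to the nearest 200 K.

7200 K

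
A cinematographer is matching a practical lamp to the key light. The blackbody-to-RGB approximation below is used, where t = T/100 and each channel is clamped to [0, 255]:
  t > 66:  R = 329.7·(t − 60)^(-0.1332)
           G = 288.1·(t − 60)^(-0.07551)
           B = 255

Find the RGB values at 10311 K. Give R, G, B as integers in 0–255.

R=200, G=217, B=255

t = 10311/100 = 103.11; the t > 66 branch applies.
R = 329.7·(103.11 − 60)^(-0.1332) = 329.7·43.11^(-0.1332) = 329.7·0.60572 = 199.707.
G = 288.1·(103.11 − 60)^(-0.07551) = 288.1·43.11^(-0.07551) = 288.1·0.75262 = 216.828.
B = 255 by definition for t > 66.
Rounded: (200, 217, 255).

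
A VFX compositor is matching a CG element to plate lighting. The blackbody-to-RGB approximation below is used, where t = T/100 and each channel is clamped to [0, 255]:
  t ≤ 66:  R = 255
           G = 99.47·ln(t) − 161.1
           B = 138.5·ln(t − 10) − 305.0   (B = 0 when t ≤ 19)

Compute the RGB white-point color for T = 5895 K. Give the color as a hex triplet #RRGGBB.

t = 5895/100 = 58.95; the t ≤ 66 branch applies.
R = 255 by definition for t ≤ 66.
G = 99.47·ln 58.95 − 161.1 = 99.47·4.0767 − 161.1 = 244.408.
B = 138.5·ln(58.95 − 10) − 305.0 = 138.5·ln 48.95 − 305.0 = 138.5·3.8908 − 305.0 = 233.876.
Rounded: (255, 244, 234).
In hex: #FFF4EA.

#FFF4EA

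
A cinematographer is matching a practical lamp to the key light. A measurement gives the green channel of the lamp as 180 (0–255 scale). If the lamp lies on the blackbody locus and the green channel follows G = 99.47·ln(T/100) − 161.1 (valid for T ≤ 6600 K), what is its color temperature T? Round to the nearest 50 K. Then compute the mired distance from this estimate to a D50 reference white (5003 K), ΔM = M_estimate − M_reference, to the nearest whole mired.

+123 mireds

ln t = (180 + 161.1) / 99.47 = 3.4292.
t = e^3.4292 = 30.851.
T = 100·t = 3085 K → 3100 K to the nearest 50 K.
M_estimate = 10⁶/3100 = 322.58; M_reference = 10⁶/5003 = 199.88.
ΔM = 322.58 − 199.88 = 122.70 → +123 mireds.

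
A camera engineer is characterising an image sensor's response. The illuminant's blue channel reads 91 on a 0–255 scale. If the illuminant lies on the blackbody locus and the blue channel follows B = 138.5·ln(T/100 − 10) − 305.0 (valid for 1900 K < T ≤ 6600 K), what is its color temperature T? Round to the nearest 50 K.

2750 K

ln(t − 10) = (91 + 305.0) / 138.5 = 2.8592.
t − 10 = e^2.8592 = 17.448, so t = 27.448.
T = 100·t = 2745 K → 2750 K to the nearest 50 K.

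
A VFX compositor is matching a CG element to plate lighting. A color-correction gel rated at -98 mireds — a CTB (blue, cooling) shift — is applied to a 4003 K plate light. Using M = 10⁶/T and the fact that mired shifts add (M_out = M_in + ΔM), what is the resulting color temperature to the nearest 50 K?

M_in = 10⁶/4003 = 249.81 mireds.
M_out = 249.81 + (-98) = 151.81 mireds.
T_out = 10⁶/151.81 = 6587.1 K → 6600 K.

6600 K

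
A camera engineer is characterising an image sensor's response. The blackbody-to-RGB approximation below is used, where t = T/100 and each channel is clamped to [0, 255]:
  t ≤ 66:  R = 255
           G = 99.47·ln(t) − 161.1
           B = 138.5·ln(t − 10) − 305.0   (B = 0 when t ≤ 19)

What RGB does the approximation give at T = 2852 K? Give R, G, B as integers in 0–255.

t = 2852/100 = 28.52; the t ≤ 66 branch applies.
R = 255 by definition for t ≤ 66.
G = 99.47·ln 28.52 − 161.1 = 99.47·3.3506 − 161.1 = 172.185.
B = 138.5·ln(28.52 − 10) − 305.0 = 138.5·ln 18.52 − 305.0 = 138.5·2.9189 − 305.0 = 99.261.
Rounded: (255, 172, 99).

R=255, G=172, B=99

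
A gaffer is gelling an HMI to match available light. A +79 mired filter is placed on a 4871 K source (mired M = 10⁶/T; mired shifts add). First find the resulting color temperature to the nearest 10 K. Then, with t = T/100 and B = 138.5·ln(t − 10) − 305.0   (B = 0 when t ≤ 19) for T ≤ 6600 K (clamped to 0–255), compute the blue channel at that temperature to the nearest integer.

142

M_in = 10⁶/4871 = 205.30; M_out = 205.30 + (+79) = 284.30.
T_out = 10⁶/284.30 = 3517.5 K → 3520 K; t = 35.2.
B = 138.5·ln(35.2 − 10) − 305.0 = 138.5·ln 25.2 − 305.0 = 138.5·3.2268 − 305.0 = 141.918.
Rounded: 142.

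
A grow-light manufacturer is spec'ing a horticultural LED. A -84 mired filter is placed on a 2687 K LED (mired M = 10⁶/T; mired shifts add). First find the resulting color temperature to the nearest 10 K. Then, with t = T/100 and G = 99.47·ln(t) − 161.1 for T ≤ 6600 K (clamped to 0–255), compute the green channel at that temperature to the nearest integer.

192

M_in = 10⁶/2687 = 372.16; M_out = 372.16 + (-84) = 288.16.
T_out = 10⁶/288.16 = 3470.3 K → 3470 K; t = 34.7.
G = 99.47·ln 34.7 − 161.1 = 99.47·3.5467 − 161.1 = 191.694.
Rounded: 192.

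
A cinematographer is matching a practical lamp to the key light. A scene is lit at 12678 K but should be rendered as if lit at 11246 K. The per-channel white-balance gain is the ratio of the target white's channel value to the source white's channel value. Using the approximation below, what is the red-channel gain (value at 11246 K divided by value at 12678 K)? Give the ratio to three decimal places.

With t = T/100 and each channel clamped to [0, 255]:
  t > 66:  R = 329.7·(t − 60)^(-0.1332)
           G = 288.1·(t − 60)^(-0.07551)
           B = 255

1.033

At 12678 K (t = 126.78):
  R = 329.7·(126.78 − 60)^(-0.1332) = 329.7·66.78^(-0.1332) = 329.7·0.57142 = 188.398.
At 11246 K (t = 112.46):
  R = 329.7·(112.46 − 60)^(-0.1332) = 329.7·52.46^(-0.1332) = 329.7·0.59009 = 194.553.
Gain = 194.553 / 188.398 = 1.0327 → 1.033.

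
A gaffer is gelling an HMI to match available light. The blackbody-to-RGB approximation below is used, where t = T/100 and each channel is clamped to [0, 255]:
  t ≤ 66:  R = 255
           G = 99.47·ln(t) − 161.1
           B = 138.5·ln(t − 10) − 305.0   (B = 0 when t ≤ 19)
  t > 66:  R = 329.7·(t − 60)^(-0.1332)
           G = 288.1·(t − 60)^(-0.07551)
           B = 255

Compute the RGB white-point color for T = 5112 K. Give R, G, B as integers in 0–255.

R=255, G=230, B=210

t = 5112/100 = 51.12; the t ≤ 66 branch applies.
R = 255 by definition for t ≤ 66.
G = 99.47·ln 51.12 − 161.1 = 99.47·3.9342 − 161.1 = 230.232.
B = 138.5·ln(51.12 − 10) − 305.0 = 138.5·ln 41.12 − 305.0 = 138.5·3.7165 − 305.0 = 209.735.
Rounded: (255, 230, 210).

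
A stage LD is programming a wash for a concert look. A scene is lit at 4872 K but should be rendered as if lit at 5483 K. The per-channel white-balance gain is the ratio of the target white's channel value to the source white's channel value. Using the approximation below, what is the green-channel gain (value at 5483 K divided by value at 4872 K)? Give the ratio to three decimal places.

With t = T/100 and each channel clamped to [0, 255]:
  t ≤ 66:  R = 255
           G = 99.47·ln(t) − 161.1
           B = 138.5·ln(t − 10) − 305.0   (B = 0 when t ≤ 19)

1.052

At 4872 K (t = 48.72):
  G = 99.47·ln 48.72 − 161.1 = 99.47·3.8861 − 161.1 = 225.449.
At 5483 K (t = 54.83):
  G = 99.47·ln 54.83 − 161.1 = 99.47·4.0042 − 161.1 = 237.202.
Gain = 237.202 / 225.449 = 1.0521 → 1.052.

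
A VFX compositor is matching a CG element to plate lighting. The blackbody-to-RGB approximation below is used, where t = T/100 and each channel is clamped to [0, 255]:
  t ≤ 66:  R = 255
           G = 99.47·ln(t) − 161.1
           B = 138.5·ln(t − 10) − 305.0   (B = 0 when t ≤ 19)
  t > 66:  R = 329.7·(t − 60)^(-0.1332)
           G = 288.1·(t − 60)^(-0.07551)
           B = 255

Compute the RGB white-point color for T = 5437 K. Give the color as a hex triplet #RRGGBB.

t = 5437/100 = 54.37; the t ≤ 66 branch applies.
R = 255 by definition for t ≤ 66.
G = 99.47·ln 54.37 − 161.1 = 99.47·3.9958 − 161.1 = 236.363.
B = 138.5·ln(54.37 − 10) − 305.0 = 138.5·ln 44.37 − 305.0 = 138.5·3.7926 − 305.0 = 220.270.
Rounded: (255, 236, 220).
In hex: #FFECDC.

#FFECDC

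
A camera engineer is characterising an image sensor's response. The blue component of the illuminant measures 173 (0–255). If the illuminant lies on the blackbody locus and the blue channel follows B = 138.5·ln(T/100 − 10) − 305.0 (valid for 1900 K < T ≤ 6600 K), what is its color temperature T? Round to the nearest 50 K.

4150 K

ln(t − 10) = (173 + 305.0) / 138.5 = 3.4513.
t − 10 = e^3.4513 = 31.540, so t = 41.540.
T = 100·t = 4154 K → 4150 K to the nearest 50 K.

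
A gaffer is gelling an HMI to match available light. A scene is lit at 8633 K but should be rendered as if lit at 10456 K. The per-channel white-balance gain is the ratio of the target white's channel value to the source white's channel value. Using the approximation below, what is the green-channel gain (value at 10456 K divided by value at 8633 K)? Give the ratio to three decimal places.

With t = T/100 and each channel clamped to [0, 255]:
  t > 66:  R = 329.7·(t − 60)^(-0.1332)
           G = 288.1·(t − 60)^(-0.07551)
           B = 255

0.961

At 8633 K (t = 86.33):
  G = 288.1·(86.33 − 60)^(-0.07551) = 288.1·26.33^(-0.07551) = 288.1·0.78116 = 225.053.
At 10456 K (t = 104.56):
  G = 288.1·(104.56 − 60)^(-0.07551) = 288.1·44.56^(-0.07551) = 288.1·0.75074 = 216.287.
Gain = 216.287 / 225.053 = 0.9611 → 0.961.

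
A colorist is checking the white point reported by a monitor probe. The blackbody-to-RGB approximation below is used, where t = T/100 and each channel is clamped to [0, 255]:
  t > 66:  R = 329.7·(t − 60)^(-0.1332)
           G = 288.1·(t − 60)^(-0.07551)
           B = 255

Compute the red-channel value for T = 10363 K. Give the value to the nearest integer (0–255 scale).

t = 10363/100 = 103.63; the t > 66 branch applies.
R = 329.7·(103.63 − 60)^(-0.1332) = 329.7·43.63^(-0.1332) = 329.7·0.60476 = 199.388.
Rounded: 199.

199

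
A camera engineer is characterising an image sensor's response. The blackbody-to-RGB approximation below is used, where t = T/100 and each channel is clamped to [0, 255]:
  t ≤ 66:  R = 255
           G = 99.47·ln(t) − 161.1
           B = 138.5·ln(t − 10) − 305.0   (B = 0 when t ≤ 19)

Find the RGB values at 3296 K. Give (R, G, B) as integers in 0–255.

(255, 187, 129)

t = 3296/100 = 32.96; the t ≤ 66 branch applies.
R = 255 by definition for t ≤ 66.
G = 99.47·ln 32.96 − 161.1 = 99.47·3.4953 − 161.1 = 186.577.
B = 138.5·ln(32.96 − 10) − 305.0 = 138.5·ln 22.96 − 305.0 = 138.5·3.1338 − 305.0 = 129.025.
Rounded: (255, 187, 129).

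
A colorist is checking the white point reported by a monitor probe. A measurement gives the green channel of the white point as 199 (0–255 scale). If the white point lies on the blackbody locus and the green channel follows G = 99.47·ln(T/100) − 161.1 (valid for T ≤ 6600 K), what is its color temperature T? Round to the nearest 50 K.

3750 K

ln t = (199 + 161.1) / 99.47 = 3.6202.
t = e^3.6202 = 37.345.
T = 100·t = 3734 K → 3750 K to the nearest 50 K.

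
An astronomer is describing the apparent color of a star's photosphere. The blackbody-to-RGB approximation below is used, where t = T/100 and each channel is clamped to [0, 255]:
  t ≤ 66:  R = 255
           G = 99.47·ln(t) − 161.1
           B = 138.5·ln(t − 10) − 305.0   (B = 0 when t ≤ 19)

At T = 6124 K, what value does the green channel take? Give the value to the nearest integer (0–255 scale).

248

t = 6124/100 = 61.24; the t ≤ 66 branch applies.
G = 99.47·ln 61.24 − 161.1 = 99.47·4.1148 − 161.1 = 248.199.
Rounded: 248.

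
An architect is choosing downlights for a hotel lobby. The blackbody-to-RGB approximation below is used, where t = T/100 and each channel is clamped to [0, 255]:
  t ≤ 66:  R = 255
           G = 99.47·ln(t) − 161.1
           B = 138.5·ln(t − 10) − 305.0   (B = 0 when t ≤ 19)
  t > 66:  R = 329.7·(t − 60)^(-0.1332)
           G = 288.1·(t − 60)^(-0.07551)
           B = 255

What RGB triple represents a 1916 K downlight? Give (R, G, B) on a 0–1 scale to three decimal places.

t = 1916/100 = 19.16; the t ≤ 66 branch applies.
R = 255 by definition for t ≤ 66.
G = 99.47·ln 19.16 − 161.1 = 99.47·2.9528 − 161.1 = 132.617.
B = 138.5·ln(19.16 − 10) − 305.0 = 138.5·ln 9.16 − 305.0 = 138.5·2.2148 − 305.0 = 1.756.
Dividing each by 255: (1.0000, 0.5201, 0.0069) → (1.000, 0.520, 0.007).

(1.000, 0.520, 0.007)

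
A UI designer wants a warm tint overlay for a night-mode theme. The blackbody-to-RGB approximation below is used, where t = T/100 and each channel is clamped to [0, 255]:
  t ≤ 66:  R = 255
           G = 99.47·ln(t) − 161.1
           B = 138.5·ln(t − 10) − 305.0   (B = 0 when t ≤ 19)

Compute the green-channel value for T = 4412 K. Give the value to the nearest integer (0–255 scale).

216

t = 4412/100 = 44.12; the t ≤ 66 branch applies.
G = 99.47·ln 44.12 − 161.1 = 99.47·3.7869 − 161.1 = 215.584.
Rounded: 216.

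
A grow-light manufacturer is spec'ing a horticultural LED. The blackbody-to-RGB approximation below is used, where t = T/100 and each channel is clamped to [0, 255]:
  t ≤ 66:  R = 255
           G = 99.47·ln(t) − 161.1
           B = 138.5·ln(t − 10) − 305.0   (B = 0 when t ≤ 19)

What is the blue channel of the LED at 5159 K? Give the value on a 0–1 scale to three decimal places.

t = 5159/100 = 51.59; the t ≤ 66 branch applies.
B = 138.5·ln(51.59 − 10) − 305.0 = 138.5·ln 41.59 − 305.0 = 138.5·3.7279 − 305.0 = 211.309.
On a 0–1 scale: 211.309/255 = 0.8287 → 0.829.

0.829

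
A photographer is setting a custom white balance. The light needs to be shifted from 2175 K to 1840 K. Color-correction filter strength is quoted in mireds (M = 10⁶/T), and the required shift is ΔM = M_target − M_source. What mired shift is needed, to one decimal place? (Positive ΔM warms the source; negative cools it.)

M_source = 10⁶/2175 = 459.770; M_target = 10⁶/1840 = 543.478.
ΔM = 543.478 − 459.770 = 83.708 → +83.7 mireds, a warming shift.

+83.7 mireds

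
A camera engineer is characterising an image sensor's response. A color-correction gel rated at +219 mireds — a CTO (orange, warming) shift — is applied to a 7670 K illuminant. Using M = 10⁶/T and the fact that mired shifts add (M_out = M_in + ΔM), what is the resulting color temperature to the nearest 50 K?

M_in = 10⁶/7670 = 130.38 mireds.
M_out = 130.38 + (+219) = 349.38 mireds.
T_out = 10⁶/349.38 = 2862.2 K → 2850 K.

2850 K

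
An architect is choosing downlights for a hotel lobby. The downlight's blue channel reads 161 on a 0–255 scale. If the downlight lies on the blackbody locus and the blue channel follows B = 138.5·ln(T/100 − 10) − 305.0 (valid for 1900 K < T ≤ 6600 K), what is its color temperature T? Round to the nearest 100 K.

3900 K

ln(t − 10) = (161 + 305.0) / 138.5 = 3.3646.
t − 10 = e^3.3646 = 28.923, so t = 38.923.
T = 100·t = 3892 K → 3900 K to the nearest 100 K.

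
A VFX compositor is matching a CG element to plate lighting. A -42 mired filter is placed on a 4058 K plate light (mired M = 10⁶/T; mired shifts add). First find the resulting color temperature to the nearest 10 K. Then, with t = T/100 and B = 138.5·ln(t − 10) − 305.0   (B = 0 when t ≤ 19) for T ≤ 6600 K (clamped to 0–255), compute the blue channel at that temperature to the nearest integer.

M_in = 10⁶/4058 = 246.43; M_out = 246.43 + (-42) = 204.43.
T_out = 10⁶/204.43 = 4891.7 K → 4890 K; t = 48.9.
B = 138.5·ln(48.9 − 10) − 305.0 = 138.5·ln 38.9 − 305.0 = 138.5·3.6610 − 305.0 = 202.048.
Rounded: 202.

202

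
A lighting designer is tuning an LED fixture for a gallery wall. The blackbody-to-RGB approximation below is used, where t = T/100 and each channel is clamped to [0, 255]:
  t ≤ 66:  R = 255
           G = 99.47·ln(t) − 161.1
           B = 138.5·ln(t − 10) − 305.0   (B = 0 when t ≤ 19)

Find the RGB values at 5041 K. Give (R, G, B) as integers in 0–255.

t = 5041/100 = 50.41; the t ≤ 66 branch applies.
R = 255 by definition for t ≤ 66.
G = 99.47·ln 50.41 − 161.1 = 99.47·3.9202 − 161.1 = 228.841.
B = 138.5·ln(50.41 − 10) − 305.0 = 138.5·ln 40.41 − 305.0 = 138.5·3.6991 − 305.0 = 207.322.
Rounded: (255, 229, 207).

(255, 229, 207)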